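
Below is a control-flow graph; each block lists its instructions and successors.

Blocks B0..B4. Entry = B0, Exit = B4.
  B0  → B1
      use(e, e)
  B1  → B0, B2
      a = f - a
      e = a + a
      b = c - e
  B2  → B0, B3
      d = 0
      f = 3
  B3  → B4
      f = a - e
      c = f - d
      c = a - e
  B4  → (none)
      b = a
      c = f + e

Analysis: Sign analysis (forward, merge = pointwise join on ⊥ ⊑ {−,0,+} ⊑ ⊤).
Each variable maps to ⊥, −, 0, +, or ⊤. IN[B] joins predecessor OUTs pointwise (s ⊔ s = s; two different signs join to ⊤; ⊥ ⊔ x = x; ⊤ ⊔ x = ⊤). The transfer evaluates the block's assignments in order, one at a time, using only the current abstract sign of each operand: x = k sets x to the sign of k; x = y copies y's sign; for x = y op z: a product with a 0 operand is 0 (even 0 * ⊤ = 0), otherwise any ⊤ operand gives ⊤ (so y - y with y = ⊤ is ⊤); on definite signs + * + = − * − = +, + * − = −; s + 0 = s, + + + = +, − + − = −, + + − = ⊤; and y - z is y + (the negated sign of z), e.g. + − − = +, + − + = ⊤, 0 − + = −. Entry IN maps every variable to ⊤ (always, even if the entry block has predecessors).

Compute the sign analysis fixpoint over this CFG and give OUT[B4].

Fixpoint table:
  B0: | IN=(all ⊤) | OUT=(all ⊤)
  B1: | IN=(all ⊤) | OUT=(all ⊤)
  B2: | IN=(all ⊤) | OUT={d:0, f:+; rest ⊤}
  B3: | IN={d:0, f:+; rest ⊤} | OUT={d:0; rest ⊤}
  B4: | IN={d:0; rest ⊤} | OUT={d:0; rest ⊤}

Merge at B4: IN[B4] = OUT[B3] = {a: ⊤, b: ⊤, c: ⊤, d: 0, e: ⊤, f: ⊤}
Applying B4's transfer function to that IN value gives OUT[B4] (row B4 above).

Answer: {a: ⊤, b: ⊤, c: ⊤, d: 0, e: ⊤, f: ⊤}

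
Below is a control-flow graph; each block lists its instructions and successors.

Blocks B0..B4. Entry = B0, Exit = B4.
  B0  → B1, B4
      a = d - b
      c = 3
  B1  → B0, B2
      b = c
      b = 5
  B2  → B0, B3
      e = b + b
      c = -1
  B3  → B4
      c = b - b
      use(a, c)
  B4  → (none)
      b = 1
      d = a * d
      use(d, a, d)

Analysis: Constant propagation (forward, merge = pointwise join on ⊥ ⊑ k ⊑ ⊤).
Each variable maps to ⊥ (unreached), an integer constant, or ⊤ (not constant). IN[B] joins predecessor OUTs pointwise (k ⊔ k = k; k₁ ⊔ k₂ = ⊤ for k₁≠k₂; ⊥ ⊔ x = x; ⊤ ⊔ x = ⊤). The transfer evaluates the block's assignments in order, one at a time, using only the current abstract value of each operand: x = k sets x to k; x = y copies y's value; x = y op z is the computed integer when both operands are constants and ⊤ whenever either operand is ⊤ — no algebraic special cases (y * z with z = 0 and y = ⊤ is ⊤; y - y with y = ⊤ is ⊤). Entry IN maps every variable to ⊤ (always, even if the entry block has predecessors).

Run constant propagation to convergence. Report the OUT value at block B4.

Converged values:
  B0:   IN=(all ⊤)   OUT={c:3; rest ⊤}
  B1:   IN={c:3; rest ⊤}   OUT={b:5, c:3; rest ⊤}
  B2:   IN={b:5, c:3; rest ⊤}   OUT={b:5, c:-1, e:10; rest ⊤}
  B3:   IN={b:5, c:-1, e:10; rest ⊤}   OUT={b:5, c:0, e:10; rest ⊤}
  B4:   IN=(all ⊤)   OUT={b:1; rest ⊤}

Merge at B4: IN[B4] = OUT[B0] ⊔ OUT[B3] = {a: ⊤, b: ⊤, c: ⊤, d: ⊤, e: ⊤, f: ⊤}
Applying B4's transfer function to that IN value gives OUT[B4] (row B4 above).

Answer: {a: ⊤, b: 1, c: ⊤, d: ⊤, e: ⊤, f: ⊤}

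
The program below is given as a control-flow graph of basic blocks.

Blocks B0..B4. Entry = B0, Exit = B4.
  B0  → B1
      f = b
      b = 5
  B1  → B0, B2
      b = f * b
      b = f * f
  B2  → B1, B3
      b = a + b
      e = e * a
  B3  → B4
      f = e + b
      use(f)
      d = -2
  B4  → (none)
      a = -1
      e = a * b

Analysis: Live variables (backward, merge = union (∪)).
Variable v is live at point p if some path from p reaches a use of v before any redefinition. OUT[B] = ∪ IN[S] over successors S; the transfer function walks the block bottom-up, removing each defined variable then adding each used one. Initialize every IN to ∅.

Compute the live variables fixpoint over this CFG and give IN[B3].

Answer: {b, e}

Working:
Fixpoint table:
  B0:   IN={a, b, e}   OUT={a, b, e, f}
  B1:   IN={a, b, e, f}   OUT={a, b, e, f}
  B2:   IN={a, b, e, f}   OUT={a, b, e, f}
  B3:   IN={b, e}   OUT={b}
  B4:   IN={b}   OUT={}

Merge at B3: OUT[B3] = IN[B4] = {b}
Applying B3's transfer function to that OUT value gives IN[B3] (row B3 above).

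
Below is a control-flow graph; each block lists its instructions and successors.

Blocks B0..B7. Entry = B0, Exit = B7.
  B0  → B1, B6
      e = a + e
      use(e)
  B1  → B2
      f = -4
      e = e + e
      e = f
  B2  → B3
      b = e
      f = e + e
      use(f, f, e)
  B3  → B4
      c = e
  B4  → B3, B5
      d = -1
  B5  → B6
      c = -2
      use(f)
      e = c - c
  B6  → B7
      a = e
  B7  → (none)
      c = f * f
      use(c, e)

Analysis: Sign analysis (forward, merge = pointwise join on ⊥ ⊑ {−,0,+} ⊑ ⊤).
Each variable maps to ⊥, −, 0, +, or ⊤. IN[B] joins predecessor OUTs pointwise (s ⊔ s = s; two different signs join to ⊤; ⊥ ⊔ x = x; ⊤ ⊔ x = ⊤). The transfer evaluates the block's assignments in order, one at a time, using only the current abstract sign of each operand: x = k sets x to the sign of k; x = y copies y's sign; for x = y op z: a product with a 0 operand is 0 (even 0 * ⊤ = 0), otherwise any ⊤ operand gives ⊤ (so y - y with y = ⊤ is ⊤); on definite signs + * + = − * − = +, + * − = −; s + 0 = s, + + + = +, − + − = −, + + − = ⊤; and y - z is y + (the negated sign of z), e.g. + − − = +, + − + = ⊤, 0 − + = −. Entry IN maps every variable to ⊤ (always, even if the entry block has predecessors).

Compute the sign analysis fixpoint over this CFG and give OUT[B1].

Per-block solution:
  B0:  IN=(all ⊤)  OUT=(all ⊤)
  B1:  IN=(all ⊤)  OUT={e:-, f:-; rest ⊤}
  B2:  IN={e:-, f:-; rest ⊤}  OUT={b:-, e:-, f:-; rest ⊤}
  B3:  IN={b:-, e:-, f:-; rest ⊤}  OUT={b:-, c:-, e:-, f:-; rest ⊤}
  B4:  IN={b:-, c:-, e:-, f:-; rest ⊤}  OUT={b:-, c:-, d:-, e:-, f:-; rest ⊤}
  B5:  IN={b:-, c:-, d:-, e:-, f:-; rest ⊤}  OUT={b:-, c:-, d:-, f:-; rest ⊤}
  B6:  IN=(all ⊤)  OUT=(all ⊤)
  B7:  IN=(all ⊤)  OUT=(all ⊤)

Merge at B1: IN[B1] = OUT[B0] = {a: ⊤, b: ⊤, c: ⊤, d: ⊤, e: ⊤, f: ⊤}
Applying B1's transfer function to that IN value gives OUT[B1] (row B1 above).

Answer: {a: ⊤, b: ⊤, c: ⊤, d: ⊤, e: -, f: -}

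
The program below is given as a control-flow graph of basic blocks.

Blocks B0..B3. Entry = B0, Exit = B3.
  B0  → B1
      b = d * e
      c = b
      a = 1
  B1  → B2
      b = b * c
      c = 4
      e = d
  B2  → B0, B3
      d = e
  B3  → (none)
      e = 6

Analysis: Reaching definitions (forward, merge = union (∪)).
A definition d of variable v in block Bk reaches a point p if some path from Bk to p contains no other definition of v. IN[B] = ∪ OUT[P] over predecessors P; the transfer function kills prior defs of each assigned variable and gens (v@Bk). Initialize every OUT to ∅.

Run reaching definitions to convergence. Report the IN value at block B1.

Fixpoint table:
  B0: | IN={a@B0, b@B1, c@B1, d@B2, e@B1} | OUT={a@B0, b@B0, c@B0, d@B2, e@B1}
  B1: | IN={a@B0, b@B0, c@B0, d@B2, e@B1} | OUT={a@B0, b@B1, c@B1, d@B2, e@B1}
  B2: | IN={a@B0, b@B1, c@B1, d@B2, e@B1} | OUT={a@B0, b@B1, c@B1, d@B2, e@B1}
  B3: | IN={a@B0, b@B1, c@B1, d@B2, e@B1} | OUT={a@B0, b@B1, c@B1, d@B2, e@B3}

Merge at B1: IN[B1] = OUT[B0] = {a@B0, b@B0, c@B0, d@B2, e@B1}

Answer: {a@B0, b@B0, c@B0, d@B2, e@B1}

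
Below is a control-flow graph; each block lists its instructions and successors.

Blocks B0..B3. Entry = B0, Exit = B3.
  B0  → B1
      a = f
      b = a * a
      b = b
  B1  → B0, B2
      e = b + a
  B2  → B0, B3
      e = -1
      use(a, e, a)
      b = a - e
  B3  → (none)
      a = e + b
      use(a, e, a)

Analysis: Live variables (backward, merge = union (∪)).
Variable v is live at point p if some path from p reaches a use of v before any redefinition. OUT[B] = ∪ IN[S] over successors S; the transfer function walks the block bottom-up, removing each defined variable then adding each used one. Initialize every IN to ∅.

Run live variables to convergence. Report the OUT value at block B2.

Answer: {b, e, f}

Working:
Converged values:
  B0:  IN={f}  OUT={a, b, f}
  B1:  IN={a, b, f}  OUT={a, f}
  B2:  IN={a, f}  OUT={b, e, f}
  B3:  IN={b, e}  OUT={}

Merge at B2: OUT[B2] = IN[B0] ⊔ IN[B3] = {b, e, f}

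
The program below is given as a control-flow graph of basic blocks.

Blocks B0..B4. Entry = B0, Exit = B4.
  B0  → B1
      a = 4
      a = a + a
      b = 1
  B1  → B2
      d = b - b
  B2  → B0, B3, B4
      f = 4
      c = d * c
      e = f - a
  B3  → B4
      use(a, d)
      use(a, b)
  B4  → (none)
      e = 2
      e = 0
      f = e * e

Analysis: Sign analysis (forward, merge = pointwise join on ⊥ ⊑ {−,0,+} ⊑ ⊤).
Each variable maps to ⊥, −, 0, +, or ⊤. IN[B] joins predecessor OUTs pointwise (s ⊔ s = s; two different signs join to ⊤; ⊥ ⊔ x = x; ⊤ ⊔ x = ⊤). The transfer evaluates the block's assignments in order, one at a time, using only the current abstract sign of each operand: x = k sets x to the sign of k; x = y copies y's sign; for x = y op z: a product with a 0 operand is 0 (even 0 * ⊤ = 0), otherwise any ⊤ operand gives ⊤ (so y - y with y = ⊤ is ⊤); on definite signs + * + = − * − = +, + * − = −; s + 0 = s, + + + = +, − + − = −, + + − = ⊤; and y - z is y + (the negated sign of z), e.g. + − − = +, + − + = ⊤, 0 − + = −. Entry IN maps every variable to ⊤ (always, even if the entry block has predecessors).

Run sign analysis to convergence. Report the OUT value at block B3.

Answer: {a: +, b: +, c: ⊤, d: ⊤, e: ⊤, f: +}

Derivation:
Fixpoint table:
  B0:   IN=(all ⊤)   OUT={a:+, b:+; rest ⊤}
  B1:   IN={a:+, b:+; rest ⊤}   OUT={a:+, b:+; rest ⊤}
  B2:   IN={a:+, b:+; rest ⊤}   OUT={a:+, b:+, f:+; rest ⊤}
  B3:   IN={a:+, b:+, f:+; rest ⊤}   OUT={a:+, b:+, f:+; rest ⊤}
  B4:   IN={a:+, b:+, f:+; rest ⊤}   OUT={a:+, b:+, e:0, f:0; rest ⊤}

Merge at B3: IN[B3] = OUT[B2] = {a: +, b: +, c: ⊤, d: ⊤, e: ⊤, f: +}
Applying B3's transfer function to that IN value gives OUT[B3] (row B3 above).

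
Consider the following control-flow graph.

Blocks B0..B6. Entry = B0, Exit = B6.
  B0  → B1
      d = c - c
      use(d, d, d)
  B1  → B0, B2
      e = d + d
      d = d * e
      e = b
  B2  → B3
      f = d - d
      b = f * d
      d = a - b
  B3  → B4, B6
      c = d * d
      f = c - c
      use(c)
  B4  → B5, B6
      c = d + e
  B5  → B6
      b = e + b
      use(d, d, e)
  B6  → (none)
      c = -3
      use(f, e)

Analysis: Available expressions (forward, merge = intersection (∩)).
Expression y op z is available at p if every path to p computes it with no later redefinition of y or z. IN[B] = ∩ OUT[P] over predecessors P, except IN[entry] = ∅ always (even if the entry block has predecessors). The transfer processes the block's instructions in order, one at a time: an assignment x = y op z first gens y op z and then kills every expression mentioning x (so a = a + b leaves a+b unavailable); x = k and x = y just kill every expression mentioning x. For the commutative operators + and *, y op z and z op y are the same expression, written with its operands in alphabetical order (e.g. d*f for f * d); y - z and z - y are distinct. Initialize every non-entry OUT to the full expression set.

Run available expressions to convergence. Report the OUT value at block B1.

Answer: {c-c}

Working:
Per-block solution:
  B0: | IN={} | OUT={c-c}
  B1: | IN={c-c} | OUT={c-c}
  B2: | IN={c-c} | OUT={a-b, c-c}
  B3: | IN={a-b, c-c} | OUT={a-b, c-c, d*d}
  B4: | IN={a-b, c-c, d*d} | OUT={a-b, d*d, d+e}
  B5: | IN={a-b, d*d, d+e} | OUT={d*d, d+e}
  B6: | IN={d*d} | OUT={d*d}

Merge at B1: IN[B1] = OUT[B0] = {c-c}
Applying B1's transfer function to that IN value gives OUT[B1] (row B1 above).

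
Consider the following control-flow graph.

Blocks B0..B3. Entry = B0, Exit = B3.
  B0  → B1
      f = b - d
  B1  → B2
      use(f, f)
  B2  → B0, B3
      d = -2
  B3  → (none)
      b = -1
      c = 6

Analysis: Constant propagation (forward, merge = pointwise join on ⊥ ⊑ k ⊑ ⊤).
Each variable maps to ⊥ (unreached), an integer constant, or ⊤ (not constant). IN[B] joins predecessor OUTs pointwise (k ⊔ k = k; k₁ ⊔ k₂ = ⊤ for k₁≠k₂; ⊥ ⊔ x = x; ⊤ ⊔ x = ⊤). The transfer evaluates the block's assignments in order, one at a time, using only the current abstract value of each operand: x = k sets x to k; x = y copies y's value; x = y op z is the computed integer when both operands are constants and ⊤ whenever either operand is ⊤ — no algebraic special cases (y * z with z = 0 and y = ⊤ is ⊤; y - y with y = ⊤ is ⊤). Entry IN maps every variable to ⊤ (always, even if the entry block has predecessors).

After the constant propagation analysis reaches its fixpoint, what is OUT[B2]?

Answer: {a: ⊤, b: ⊤, c: ⊤, d: -2, e: ⊤, f: ⊤}

Trace:
Converged values:
  B0:  IN=(all ⊤)  OUT=(all ⊤)
  B1:  IN=(all ⊤)  OUT=(all ⊤)
  B2:  IN=(all ⊤)  OUT={d:-2; rest ⊤}
  B3:  IN={d:-2; rest ⊤}  OUT={b:-1, c:6, d:-2; rest ⊤}

Merge at B2: IN[B2] = OUT[B1] = {a: ⊤, b: ⊤, c: ⊤, d: ⊤, e: ⊤, f: ⊤}
Applying B2's transfer function to that IN value gives OUT[B2] (row B2 above).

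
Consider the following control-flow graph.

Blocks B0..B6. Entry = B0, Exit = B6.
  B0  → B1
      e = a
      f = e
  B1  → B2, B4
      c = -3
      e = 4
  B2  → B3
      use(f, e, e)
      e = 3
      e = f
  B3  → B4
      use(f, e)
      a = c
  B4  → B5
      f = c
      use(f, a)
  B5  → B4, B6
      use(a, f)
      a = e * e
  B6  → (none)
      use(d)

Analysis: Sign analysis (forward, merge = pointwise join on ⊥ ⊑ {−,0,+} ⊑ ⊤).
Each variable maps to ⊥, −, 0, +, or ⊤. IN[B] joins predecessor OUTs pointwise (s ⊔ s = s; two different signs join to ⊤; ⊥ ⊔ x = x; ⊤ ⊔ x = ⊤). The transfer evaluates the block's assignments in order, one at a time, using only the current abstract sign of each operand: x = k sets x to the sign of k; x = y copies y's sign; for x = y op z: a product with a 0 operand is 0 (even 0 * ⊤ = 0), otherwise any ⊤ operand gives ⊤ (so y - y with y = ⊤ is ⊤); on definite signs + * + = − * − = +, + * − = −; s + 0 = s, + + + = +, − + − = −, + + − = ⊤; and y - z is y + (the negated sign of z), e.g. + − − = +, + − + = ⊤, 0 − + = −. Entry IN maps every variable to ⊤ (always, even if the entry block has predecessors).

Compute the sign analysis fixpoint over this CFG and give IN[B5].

Converged values:
  B0:   IN=(all ⊤)   OUT=(all ⊤)
  B1:   IN=(all ⊤)   OUT={c:-, e:+; rest ⊤}
  B2:   IN={c:-, e:+; rest ⊤}   OUT={c:-; rest ⊤}
  B3:   IN={c:-; rest ⊤}   OUT={a:-, c:-; rest ⊤}
  B4:   IN={c:-; rest ⊤}   OUT={c:-, f:-; rest ⊤}
  B5:   IN={c:-, f:-; rest ⊤}   OUT={c:-, f:-; rest ⊤}
  B6:   IN={c:-, f:-; rest ⊤}   OUT={c:-, f:-; rest ⊤}

Merge at B5: IN[B5] = OUT[B4] = {a: ⊤, b: ⊤, c: -, d: ⊤, e: ⊤, f: -}

Answer: {a: ⊤, b: ⊤, c: -, d: ⊤, e: ⊤, f: -}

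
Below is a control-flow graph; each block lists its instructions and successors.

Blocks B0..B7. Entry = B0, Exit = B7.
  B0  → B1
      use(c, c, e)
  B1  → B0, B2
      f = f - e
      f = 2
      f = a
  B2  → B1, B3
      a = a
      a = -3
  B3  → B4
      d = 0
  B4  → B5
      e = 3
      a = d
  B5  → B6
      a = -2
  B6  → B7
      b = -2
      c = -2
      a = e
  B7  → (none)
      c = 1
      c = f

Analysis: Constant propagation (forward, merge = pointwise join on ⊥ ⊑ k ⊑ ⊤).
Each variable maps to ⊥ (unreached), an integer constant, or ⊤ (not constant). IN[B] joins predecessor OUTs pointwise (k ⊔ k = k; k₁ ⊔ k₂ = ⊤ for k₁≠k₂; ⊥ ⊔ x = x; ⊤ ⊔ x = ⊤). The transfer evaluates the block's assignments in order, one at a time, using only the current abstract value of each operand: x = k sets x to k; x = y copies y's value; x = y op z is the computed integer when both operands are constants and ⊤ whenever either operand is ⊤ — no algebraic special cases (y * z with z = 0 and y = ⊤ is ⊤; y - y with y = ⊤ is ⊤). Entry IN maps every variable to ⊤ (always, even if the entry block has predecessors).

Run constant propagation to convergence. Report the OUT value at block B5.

Converged values:
  B0:   IN=(all ⊤)   OUT=(all ⊤)
  B1:   IN=(all ⊤)   OUT=(all ⊤)
  B2:   IN=(all ⊤)   OUT={a:-3; rest ⊤}
  B3:   IN={a:-3; rest ⊤}   OUT={a:-3, d:0; rest ⊤}
  B4:   IN={a:-3, d:0; rest ⊤}   OUT={a:0, d:0, e:3; rest ⊤}
  B5:   IN={a:0, d:0, e:3; rest ⊤}   OUT={a:-2, d:0, e:3; rest ⊤}
  B6:   IN={a:-2, d:0, e:3; rest ⊤}   OUT={a:3, b:-2, c:-2, d:0, e:3; rest ⊤}
  B7:   IN={a:3, b:-2, c:-2, d:0, e:3; rest ⊤}   OUT={a:3, b:-2, d:0, e:3; rest ⊤}

Merge at B5: IN[B5] = OUT[B4] = {a: 0, b: ⊤, c: ⊤, d: 0, e: 3, f: ⊤}
Applying B5's transfer function to that IN value gives OUT[B5] (row B5 above).

Answer: {a: -2, b: ⊤, c: ⊤, d: 0, e: 3, f: ⊤}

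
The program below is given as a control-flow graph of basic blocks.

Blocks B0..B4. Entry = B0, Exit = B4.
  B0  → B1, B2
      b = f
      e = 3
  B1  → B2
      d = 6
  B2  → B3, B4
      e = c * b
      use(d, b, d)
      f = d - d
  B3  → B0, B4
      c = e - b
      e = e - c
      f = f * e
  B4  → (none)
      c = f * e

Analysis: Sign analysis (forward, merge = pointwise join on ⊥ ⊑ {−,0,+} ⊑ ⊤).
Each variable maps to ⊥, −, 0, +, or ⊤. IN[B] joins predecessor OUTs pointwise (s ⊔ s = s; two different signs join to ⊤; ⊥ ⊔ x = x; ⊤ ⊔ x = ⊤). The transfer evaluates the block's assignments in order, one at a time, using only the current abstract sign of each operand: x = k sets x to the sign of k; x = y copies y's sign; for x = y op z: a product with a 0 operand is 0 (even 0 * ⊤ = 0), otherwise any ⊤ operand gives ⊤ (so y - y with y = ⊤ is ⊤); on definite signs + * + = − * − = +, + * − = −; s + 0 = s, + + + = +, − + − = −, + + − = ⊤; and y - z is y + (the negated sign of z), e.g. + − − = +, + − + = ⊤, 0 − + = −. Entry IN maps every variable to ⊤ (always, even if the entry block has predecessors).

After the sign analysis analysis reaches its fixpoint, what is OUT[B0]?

Fixpoint table:
  B0:  IN=(all ⊤)  OUT={e:+; rest ⊤}
  B1:  IN={e:+; rest ⊤}  OUT={d:+, e:+; rest ⊤}
  B2:  IN={e:+; rest ⊤}  OUT=(all ⊤)
  B3:  IN=(all ⊤)  OUT=(all ⊤)
  B4:  IN=(all ⊤)  OUT=(all ⊤)

Merge at B0 (entry node, so the boundary value (all ⊤) is joined with the incoming edge(s)): IN[B0] = (all ⊤) ⊔ OUT[B3] = {a: ⊤, b: ⊤, c: ⊤, d: ⊤, e: ⊤, f: ⊤}
Applying B0's transfer function to that IN value gives OUT[B0] (row B0 above).

Answer: {a: ⊤, b: ⊤, c: ⊤, d: ⊤, e: +, f: ⊤}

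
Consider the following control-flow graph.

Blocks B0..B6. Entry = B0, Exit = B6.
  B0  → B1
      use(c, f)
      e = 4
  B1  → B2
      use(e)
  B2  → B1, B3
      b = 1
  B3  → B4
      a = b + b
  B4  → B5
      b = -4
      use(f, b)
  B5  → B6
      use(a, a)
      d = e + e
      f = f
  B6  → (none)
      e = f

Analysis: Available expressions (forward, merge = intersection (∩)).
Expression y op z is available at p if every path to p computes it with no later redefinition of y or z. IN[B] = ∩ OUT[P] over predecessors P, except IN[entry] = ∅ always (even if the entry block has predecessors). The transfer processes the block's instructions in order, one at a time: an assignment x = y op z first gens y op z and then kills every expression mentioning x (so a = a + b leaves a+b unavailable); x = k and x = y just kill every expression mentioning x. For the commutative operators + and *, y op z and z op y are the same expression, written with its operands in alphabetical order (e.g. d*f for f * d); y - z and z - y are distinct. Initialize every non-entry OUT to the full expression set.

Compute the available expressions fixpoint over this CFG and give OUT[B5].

Answer: {e+e}

Working:
Converged values:
  B0:   IN={}   OUT={}
  B1:   IN={}   OUT={}
  B2:   IN={}   OUT={}
  B3:   IN={}   OUT={b+b}
  B4:   IN={b+b}   OUT={}
  B5:   IN={}   OUT={e+e}
  B6:   IN={e+e}   OUT={}

Merge at B5: IN[B5] = OUT[B4] = {}
Applying B5's transfer function to that IN value gives OUT[B5] (row B5 above).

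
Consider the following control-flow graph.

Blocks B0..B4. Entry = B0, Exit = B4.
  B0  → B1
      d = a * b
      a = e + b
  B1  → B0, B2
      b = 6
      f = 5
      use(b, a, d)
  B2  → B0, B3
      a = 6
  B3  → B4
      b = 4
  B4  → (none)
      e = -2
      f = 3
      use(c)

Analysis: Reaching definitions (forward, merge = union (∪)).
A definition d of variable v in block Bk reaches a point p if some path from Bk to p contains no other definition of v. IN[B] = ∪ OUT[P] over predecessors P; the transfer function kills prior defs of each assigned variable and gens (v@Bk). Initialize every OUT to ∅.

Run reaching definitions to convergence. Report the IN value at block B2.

Answer: {a@B0, b@B1, d@B0, f@B1}

Derivation:
Fixpoint table:
  B0:  IN={a@B0, a@B2, b@B1, d@B0, f@B1}  OUT={a@B0, b@B1, d@B0, f@B1}
  B1:  IN={a@B0, b@B1, d@B0, f@B1}  OUT={a@B0, b@B1, d@B0, f@B1}
  B2:  IN={a@B0, b@B1, d@B0, f@B1}  OUT={a@B2, b@B1, d@B0, f@B1}
  B3:  IN={a@B2, b@B1, d@B0, f@B1}  OUT={a@B2, b@B3, d@B0, f@B1}
  B4:  IN={a@B2, b@B3, d@B0, f@B1}  OUT={a@B2, b@B3, d@B0, e@B4, f@B4}

Merge at B2: IN[B2] = OUT[B1] = {a@B0, b@B1, d@B0, f@B1}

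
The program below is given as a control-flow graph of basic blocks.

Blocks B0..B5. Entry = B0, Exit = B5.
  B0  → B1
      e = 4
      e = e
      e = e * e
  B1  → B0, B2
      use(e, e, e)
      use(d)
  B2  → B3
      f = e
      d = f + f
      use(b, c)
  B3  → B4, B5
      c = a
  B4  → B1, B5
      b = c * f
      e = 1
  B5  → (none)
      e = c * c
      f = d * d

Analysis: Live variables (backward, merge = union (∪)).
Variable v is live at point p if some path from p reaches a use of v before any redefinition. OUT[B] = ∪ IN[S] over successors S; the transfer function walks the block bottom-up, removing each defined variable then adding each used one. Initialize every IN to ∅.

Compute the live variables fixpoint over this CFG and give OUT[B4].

Answer: {a, b, c, d, e}

Trace:
Converged values:
  B0:   IN={a, b, c, d}   OUT={a, b, c, d, e}
  B1:   IN={a, b, c, d, e}   OUT={a, b, c, d, e}
  B2:   IN={a, b, c, e}   OUT={a, d, f}
  B3:   IN={a, d, f}   OUT={a, c, d, f}
  B4:   IN={a, c, d, f}   OUT={a, b, c, d, e}
  B5:   IN={c, d}   OUT={}

Merge at B4: OUT[B4] = IN[B1] ⊔ IN[B5] = {a, b, c, d, e}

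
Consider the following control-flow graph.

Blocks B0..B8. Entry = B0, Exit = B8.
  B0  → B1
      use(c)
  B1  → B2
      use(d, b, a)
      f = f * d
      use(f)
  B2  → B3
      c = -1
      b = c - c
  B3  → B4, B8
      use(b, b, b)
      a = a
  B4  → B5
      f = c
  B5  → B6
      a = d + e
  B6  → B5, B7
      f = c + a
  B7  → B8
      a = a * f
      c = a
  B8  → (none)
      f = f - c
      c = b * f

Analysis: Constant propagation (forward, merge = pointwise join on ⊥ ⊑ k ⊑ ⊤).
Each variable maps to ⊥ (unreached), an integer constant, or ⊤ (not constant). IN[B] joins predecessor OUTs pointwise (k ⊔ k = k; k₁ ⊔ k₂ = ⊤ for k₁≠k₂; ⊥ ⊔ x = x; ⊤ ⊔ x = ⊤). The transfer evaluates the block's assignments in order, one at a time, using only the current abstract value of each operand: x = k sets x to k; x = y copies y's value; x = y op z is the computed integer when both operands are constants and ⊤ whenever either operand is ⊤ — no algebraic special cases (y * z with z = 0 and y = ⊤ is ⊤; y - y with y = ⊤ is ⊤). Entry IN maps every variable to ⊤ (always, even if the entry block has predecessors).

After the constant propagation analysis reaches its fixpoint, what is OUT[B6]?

Converged values:
  B0:  IN=(all ⊤)  OUT=(all ⊤)
  B1:  IN=(all ⊤)  OUT=(all ⊤)
  B2:  IN=(all ⊤)  OUT={b:0, c:-1; rest ⊤}
  B3:  IN={b:0, c:-1; rest ⊤}  OUT={b:0, c:-1; rest ⊤}
  B4:  IN={b:0, c:-1; rest ⊤}  OUT={b:0, c:-1, f:-1; rest ⊤}
  B5:  IN={b:0, c:-1; rest ⊤}  OUT={b:0, c:-1; rest ⊤}
  B6:  IN={b:0, c:-1; rest ⊤}  OUT={b:0, c:-1; rest ⊤}
  B7:  IN={b:0, c:-1; rest ⊤}  OUT={b:0; rest ⊤}
  B8:  IN={b:0; rest ⊤}  OUT={b:0; rest ⊤}

Merge at B6: IN[B6] = OUT[B5] = {a: ⊤, b: 0, c: -1, d: ⊤, e: ⊤, f: ⊤}
Applying B6's transfer function to that IN value gives OUT[B6] (row B6 above).

Answer: {a: ⊤, b: 0, c: -1, d: ⊤, e: ⊤, f: ⊤}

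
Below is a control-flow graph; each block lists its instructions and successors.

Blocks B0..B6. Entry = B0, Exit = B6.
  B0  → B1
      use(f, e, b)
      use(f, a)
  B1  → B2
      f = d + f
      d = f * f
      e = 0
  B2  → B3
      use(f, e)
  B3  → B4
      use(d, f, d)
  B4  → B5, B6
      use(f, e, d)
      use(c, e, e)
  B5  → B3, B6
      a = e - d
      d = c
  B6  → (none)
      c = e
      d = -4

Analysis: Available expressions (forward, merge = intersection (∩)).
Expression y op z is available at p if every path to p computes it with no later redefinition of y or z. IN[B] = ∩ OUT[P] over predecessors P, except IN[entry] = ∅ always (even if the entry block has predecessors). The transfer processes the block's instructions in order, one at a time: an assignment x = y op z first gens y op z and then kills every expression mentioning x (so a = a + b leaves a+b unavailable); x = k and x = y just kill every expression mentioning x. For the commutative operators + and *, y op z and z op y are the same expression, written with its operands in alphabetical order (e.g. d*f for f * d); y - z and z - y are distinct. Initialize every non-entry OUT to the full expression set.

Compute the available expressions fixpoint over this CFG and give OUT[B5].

Answer: {f*f}

Derivation:
Converged values:
  B0:   IN={}   OUT={}
  B1:   IN={}   OUT={f*f}
  B2:   IN={f*f}   OUT={f*f}
  B3:   IN={f*f}   OUT={f*f}
  B4:   IN={f*f}   OUT={f*f}
  B5:   IN={f*f}   OUT={f*f}
  B6:   IN={f*f}   OUT={f*f}

Merge at B5: IN[B5] = OUT[B4] = {f*f}
Applying B5's transfer function to that IN value gives OUT[B5] (row B5 above).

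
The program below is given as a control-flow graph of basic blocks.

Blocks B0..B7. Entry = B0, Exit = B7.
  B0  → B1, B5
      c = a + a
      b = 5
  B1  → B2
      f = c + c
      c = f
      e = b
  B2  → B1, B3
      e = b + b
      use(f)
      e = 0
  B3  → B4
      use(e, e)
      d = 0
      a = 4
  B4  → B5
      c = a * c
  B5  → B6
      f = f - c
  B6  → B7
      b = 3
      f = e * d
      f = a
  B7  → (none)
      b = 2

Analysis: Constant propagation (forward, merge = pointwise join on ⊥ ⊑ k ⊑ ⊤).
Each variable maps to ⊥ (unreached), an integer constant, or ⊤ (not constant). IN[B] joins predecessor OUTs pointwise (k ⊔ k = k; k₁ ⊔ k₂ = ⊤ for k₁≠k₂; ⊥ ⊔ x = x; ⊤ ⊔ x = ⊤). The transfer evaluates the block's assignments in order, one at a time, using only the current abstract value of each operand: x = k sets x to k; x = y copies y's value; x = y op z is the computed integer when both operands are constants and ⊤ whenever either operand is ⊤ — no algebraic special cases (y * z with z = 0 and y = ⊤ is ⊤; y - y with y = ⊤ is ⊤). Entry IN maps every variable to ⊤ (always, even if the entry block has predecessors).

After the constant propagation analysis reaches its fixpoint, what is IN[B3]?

Answer: {a: ⊤, b: 5, c: ⊤, d: ⊤, e: 0, f: ⊤}

Working:
Converged values:
  B0: | IN=(all ⊤) | OUT={b:5; rest ⊤}
  B1: | IN={b:5; rest ⊤} | OUT={b:5, e:5; rest ⊤}
  B2: | IN={b:5, e:5; rest ⊤} | OUT={b:5, e:0; rest ⊤}
  B3: | IN={b:5, e:0; rest ⊤} | OUT={a:4, b:5, d:0, e:0; rest ⊤}
  B4: | IN={a:4, b:5, d:0, e:0; rest ⊤} | OUT={a:4, b:5, d:0, e:0; rest ⊤}
  B5: | IN={b:5; rest ⊤} | OUT={b:5; rest ⊤}
  B6: | IN={b:5; rest ⊤} | OUT={b:3; rest ⊤}
  B7: | IN={b:3; rest ⊤} | OUT={b:2; rest ⊤}

Merge at B3: IN[B3] = OUT[B2] = {a: ⊤, b: 5, c: ⊤, d: ⊤, e: 0, f: ⊤}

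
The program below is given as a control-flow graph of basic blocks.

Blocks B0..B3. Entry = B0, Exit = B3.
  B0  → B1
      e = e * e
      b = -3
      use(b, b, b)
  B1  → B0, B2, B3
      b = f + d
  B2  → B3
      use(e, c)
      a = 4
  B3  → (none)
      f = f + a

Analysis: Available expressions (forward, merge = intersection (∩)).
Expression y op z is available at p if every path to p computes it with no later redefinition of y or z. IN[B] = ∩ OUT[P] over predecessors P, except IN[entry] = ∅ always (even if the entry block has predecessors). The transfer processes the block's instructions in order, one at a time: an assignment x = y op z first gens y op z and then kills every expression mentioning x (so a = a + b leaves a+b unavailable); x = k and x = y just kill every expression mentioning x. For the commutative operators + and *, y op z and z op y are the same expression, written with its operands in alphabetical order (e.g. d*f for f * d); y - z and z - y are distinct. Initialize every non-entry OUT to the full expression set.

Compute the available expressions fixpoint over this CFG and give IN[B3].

Per-block solution:
  B0:  IN={}  OUT={}
  B1:  IN={}  OUT={d+f}
  B2:  IN={d+f}  OUT={d+f}
  B3:  IN={d+f}  OUT={}

Merge at B3: IN[B3] = OUT[B1] ∩ OUT[B2] = {d+f}

Answer: {d+f}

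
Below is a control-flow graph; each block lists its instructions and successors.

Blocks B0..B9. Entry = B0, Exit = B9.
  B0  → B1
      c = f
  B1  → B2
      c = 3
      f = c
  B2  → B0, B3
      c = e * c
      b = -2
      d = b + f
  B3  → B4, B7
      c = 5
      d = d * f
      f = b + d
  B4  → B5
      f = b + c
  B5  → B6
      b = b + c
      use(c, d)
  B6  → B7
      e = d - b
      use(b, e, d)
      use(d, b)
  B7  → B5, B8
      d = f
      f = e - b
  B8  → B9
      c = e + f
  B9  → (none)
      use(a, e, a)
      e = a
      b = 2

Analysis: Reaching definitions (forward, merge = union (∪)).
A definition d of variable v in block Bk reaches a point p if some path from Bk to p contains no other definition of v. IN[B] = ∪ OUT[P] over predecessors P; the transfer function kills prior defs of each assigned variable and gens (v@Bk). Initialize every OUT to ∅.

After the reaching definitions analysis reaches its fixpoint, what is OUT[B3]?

Answer: {b@B2, c@B3, d@B3, f@B3}

Derivation:
Fixpoint table:
  B0: | IN={b@B2, c@B2, d@B2, f@B1} | OUT={b@B2, c@B0, d@B2, f@B1}
  B1: | IN={b@B2, c@B0, d@B2, f@B1} | OUT={b@B2, c@B1, d@B2, f@B1}
  B2: | IN={b@B2, c@B1, d@B2, f@B1} | OUT={b@B2, c@B2, d@B2, f@B1}
  B3: | IN={b@B2, c@B2, d@B2, f@B1} | OUT={b@B2, c@B3, d@B3, f@B3}
  B4: | IN={b@B2, c@B3, d@B3, f@B3} | OUT={b@B2, c@B3, d@B3, f@B4}
  B5: | IN={b@B2, b@B5, c@B3, d@B3, d@B7, e@B6, f@B4, f@B7} | OUT={b@B5, c@B3, d@B3, d@B7, e@B6, f@B4, f@B7}
  B6: | IN={b@B5, c@B3, d@B3, d@B7, e@B6, f@B4, f@B7} | OUT={b@B5, c@B3, d@B3, d@B7, e@B6, f@B4, f@B7}
  B7: | IN={b@B2, b@B5, c@B3, d@B3, d@B7, e@B6, f@B3, f@B4, f@B7} | OUT={b@B2, b@B5, c@B3, d@B7, e@B6, f@B7}
  B8: | IN={b@B2, b@B5, c@B3, d@B7, e@B6, f@B7} | OUT={b@B2, b@B5, c@B8, d@B7, e@B6, f@B7}
  B9: | IN={b@B2, b@B5, c@B8, d@B7, e@B6, f@B7} | OUT={b@B9, c@B8, d@B7, e@B9, f@B7}

Merge at B3: IN[B3] = OUT[B2] = {b@B2, c@B2, d@B2, f@B1}
Applying B3's transfer function to that IN value gives OUT[B3] (row B3 above).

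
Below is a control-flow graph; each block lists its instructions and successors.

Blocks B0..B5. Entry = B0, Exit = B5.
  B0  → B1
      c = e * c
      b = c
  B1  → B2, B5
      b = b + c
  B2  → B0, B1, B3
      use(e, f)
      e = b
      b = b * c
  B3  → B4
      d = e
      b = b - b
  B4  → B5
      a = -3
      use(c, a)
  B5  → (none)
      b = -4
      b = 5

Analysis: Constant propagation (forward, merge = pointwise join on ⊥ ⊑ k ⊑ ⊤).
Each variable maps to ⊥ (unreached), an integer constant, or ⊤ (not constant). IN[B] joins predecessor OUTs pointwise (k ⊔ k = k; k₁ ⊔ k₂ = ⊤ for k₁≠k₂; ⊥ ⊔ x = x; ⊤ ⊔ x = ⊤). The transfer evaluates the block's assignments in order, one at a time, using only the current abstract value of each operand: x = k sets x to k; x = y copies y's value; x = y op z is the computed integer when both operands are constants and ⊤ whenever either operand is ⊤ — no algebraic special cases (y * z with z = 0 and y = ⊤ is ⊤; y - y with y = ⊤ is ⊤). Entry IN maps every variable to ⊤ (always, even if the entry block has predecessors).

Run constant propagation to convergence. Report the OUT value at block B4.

Converged values:
  B0:  IN=(all ⊤)  OUT=(all ⊤)
  B1:  IN=(all ⊤)  OUT=(all ⊤)
  B2:  IN=(all ⊤)  OUT=(all ⊤)
  B3:  IN=(all ⊤)  OUT=(all ⊤)
  B4:  IN=(all ⊤)  OUT={a:-3; rest ⊤}
  B5:  IN=(all ⊤)  OUT={b:5; rest ⊤}

Merge at B4: IN[B4] = OUT[B3] = {a: ⊤, b: ⊤, c: ⊤, d: ⊤, e: ⊤, f: ⊤}
Applying B4's transfer function to that IN value gives OUT[B4] (row B4 above).

Answer: {a: -3, b: ⊤, c: ⊤, d: ⊤, e: ⊤, f: ⊤}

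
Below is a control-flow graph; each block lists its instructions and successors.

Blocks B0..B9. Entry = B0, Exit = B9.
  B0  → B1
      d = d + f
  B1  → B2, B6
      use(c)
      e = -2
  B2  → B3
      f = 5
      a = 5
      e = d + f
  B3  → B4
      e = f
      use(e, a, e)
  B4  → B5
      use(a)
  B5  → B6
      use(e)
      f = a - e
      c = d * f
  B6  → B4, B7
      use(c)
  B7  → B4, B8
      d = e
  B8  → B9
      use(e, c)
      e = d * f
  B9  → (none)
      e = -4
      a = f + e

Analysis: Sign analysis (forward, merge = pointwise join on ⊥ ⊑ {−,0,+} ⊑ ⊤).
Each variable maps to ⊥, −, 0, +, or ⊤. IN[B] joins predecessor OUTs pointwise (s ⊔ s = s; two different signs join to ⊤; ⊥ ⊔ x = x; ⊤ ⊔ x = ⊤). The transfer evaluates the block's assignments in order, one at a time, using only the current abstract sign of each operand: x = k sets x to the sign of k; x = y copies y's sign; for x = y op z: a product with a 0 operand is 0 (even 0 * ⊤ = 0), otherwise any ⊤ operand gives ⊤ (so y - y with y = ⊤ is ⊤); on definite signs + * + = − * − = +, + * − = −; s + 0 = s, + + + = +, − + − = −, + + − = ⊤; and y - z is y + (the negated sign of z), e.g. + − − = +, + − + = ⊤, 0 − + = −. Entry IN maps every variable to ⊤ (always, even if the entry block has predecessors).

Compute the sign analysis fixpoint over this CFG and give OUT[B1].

Converged values:
  B0: | IN=(all ⊤) | OUT=(all ⊤)
  B1: | IN=(all ⊤) | OUT={e:-; rest ⊤}
  B2: | IN={e:-; rest ⊤} | OUT={a:+, f:+; rest ⊤}
  B3: | IN={a:+, f:+; rest ⊤} | OUT={a:+, e:+, f:+; rest ⊤}
  B4: | IN=(all ⊤) | OUT=(all ⊤)
  B5: | IN=(all ⊤) | OUT=(all ⊤)
  B6: | IN=(all ⊤) | OUT=(all ⊤)
  B7: | IN=(all ⊤) | OUT=(all ⊤)
  B8: | IN=(all ⊤) | OUT=(all ⊤)
  B9: | IN=(all ⊤) | OUT={e:-; rest ⊤}

Merge at B1: IN[B1] = OUT[B0] = {a: ⊤, b: ⊤, c: ⊤, d: ⊤, e: ⊤, f: ⊤}
Applying B1's transfer function to that IN value gives OUT[B1] (row B1 above).

Answer: {a: ⊤, b: ⊤, c: ⊤, d: ⊤, e: -, f: ⊤}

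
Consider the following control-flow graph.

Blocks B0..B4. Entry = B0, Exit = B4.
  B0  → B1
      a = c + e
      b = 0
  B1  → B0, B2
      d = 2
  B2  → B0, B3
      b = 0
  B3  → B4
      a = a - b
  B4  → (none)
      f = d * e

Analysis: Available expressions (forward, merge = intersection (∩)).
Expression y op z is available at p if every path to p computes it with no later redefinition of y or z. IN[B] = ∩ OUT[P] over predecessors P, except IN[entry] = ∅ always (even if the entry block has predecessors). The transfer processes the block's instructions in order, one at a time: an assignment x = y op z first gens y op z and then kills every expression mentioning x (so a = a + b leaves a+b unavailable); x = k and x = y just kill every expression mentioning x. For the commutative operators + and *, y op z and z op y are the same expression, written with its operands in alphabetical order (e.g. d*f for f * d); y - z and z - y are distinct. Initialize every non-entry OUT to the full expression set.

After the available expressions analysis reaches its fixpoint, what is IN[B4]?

Answer: {c+e}

Working:
Per-block solution:
  B0:  IN={}  OUT={c+e}
  B1:  IN={c+e}  OUT={c+e}
  B2:  IN={c+e}  OUT={c+e}
  B3:  IN={c+e}  OUT={c+e}
  B4:  IN={c+e}  OUT={c+e, d*e}

Merge at B4: IN[B4] = OUT[B3] = {c+e}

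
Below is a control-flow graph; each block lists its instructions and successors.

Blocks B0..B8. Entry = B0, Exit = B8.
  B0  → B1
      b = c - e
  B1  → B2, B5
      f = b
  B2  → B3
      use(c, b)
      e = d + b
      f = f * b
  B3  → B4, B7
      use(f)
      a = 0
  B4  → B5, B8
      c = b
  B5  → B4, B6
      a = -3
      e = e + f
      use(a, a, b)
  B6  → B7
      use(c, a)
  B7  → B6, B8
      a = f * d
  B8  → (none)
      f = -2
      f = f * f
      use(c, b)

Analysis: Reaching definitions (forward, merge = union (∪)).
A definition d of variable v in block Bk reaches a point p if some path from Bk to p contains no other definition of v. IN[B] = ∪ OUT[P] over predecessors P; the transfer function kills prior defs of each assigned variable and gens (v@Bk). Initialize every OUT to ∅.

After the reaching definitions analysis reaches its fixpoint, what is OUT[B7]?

Answer: {a@B7, b@B0, c@B4, e@B2, e@B5, f@B1, f@B2}

Derivation:
Per-block solution:
  B0:  IN={}  OUT={b@B0}
  B1:  IN={b@B0}  OUT={b@B0, f@B1}
  B2:  IN={b@B0, f@B1}  OUT={b@B0, e@B2, f@B2}
  B3:  IN={b@B0, e@B2, f@B2}  OUT={a@B3, b@B0, e@B2, f@B2}
  B4:  IN={a@B3, a@B5, b@B0, c@B4, e@B2, e@B5, f@B1, f@B2}  OUT={a@B3, a@B5, b@B0, c@B4, e@B2, e@B5, f@B1, f@B2}
  B5:  IN={a@B3, a@B5, b@B0, c@B4, e@B2, e@B5, f@B1, f@B2}  OUT={a@B5, b@B0, c@B4, e@B5, f@B1, f@B2}
  B6:  IN={a@B5, a@B7, b@B0, c@B4, e@B2, e@B5, f@B1, f@B2}  OUT={a@B5, a@B7, b@B0, c@B4, e@B2, e@B5, f@B1, f@B2}
  B7:  IN={a@B3, a@B5, a@B7, b@B0, c@B4, e@B2, e@B5, f@B1, f@B2}  OUT={a@B7, b@B0, c@B4, e@B2, e@B5, f@B1, f@B2}
  B8:  IN={a@B3, a@B5, a@B7, b@B0, c@B4, e@B2, e@B5, f@B1, f@B2}  OUT={a@B3, a@B5, a@B7, b@B0, c@B4, e@B2, e@B5, f@B8}

Merge at B7: IN[B7] = OUT[B3] ⊔ OUT[B6] = {a@B3, a@B5, a@B7, b@B0, c@B4, e@B2, e@B5, f@B1, f@B2}
Applying B7's transfer function to that IN value gives OUT[B7] (row B7 above).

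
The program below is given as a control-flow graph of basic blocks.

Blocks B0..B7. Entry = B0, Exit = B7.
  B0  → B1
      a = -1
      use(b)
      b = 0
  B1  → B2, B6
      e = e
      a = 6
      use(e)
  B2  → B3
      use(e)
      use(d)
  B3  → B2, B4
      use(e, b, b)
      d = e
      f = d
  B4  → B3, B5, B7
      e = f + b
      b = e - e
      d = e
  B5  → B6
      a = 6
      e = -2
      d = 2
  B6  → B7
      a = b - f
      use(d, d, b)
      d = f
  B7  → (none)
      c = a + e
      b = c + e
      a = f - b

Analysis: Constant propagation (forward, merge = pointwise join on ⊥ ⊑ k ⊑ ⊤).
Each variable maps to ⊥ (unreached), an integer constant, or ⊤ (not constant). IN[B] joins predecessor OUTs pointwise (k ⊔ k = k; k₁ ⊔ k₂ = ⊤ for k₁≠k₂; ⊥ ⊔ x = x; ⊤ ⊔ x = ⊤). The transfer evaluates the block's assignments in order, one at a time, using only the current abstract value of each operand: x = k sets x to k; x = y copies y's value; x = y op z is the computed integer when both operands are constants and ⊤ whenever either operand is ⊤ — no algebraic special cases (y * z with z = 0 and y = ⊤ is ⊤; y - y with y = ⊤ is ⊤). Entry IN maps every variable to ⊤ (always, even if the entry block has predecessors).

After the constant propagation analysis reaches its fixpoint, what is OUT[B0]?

Fixpoint table:
  B0: | IN=(all ⊤) | OUT={a:-1, b:0; rest ⊤}
  B1: | IN={a:-1, b:0; rest ⊤} | OUT={a:6, b:0; rest ⊤}
  B2: | IN={a:6; rest ⊤} | OUT={a:6; rest ⊤}
  B3: | IN={a:6; rest ⊤} | OUT={a:6; rest ⊤}
  B4: | IN={a:6; rest ⊤} | OUT={a:6; rest ⊤}
  B5: | IN={a:6; rest ⊤} | OUT={a:6, d:2, e:-2; rest ⊤}
  B6: | IN={a:6; rest ⊤} | OUT=(all ⊤)
  B7: | IN=(all ⊤) | OUT=(all ⊤)

B0 is the boundary node: IN[B0] = {a: ⊤, b: ⊤, c: ⊤, d: ⊤, e: ⊤, f: ⊤}
Applying B0's transfer function to that IN value gives OUT[B0] (row B0 above).

Answer: {a: -1, b: 0, c: ⊤, d: ⊤, e: ⊤, f: ⊤}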